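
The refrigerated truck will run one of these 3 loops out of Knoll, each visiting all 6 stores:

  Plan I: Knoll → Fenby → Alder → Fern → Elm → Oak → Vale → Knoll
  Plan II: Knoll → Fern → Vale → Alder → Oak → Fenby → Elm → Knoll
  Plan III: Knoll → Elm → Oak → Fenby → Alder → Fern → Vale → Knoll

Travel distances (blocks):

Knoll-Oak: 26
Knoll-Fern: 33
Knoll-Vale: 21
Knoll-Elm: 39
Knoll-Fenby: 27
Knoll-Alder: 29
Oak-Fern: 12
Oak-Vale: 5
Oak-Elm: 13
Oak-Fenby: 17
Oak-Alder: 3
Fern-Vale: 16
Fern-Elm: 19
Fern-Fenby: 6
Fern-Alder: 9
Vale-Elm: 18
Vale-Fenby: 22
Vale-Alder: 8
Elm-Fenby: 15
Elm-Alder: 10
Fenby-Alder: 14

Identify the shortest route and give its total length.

108 blocks — Plan I is the shortest.

Plan I: 27 + 14 + 9 + 19 + 13 + 5 + 21 = 108
Plan II: 33 + 16 + 8 + 3 + 17 + 15 + 39 = 131
Plan III: 39 + 13 + 17 + 14 + 9 + 16 + 21 = 129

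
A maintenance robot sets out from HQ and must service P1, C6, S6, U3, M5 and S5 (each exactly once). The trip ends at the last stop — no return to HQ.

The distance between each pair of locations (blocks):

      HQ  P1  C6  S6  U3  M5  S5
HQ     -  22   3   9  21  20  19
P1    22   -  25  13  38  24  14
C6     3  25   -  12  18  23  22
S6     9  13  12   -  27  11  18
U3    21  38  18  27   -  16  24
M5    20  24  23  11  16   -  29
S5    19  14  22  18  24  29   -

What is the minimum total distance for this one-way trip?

75 blocks — the minimum one-way total.

There are 6! = 720 possible orderings.
HQ - P1 - C6 - S6 - U3 - M5 - S5: 22+25+12+27+16+29 = 131
HQ - P1 - C6 - S6 - U3 - S5 - M5: 22+25+12+27+24+29 = 139
HQ - P1 - C6 - S6 - M5 - U3 - S5: 22+25+12+11+16+24 = 110
HQ - P1 - C6 - S6 - M5 - S5 - U3: 22+25+12+11+29+24 = 123
HQ - P1 - C6 - S6 - S5 - U3 - M5: 22+25+12+18+24+16 = 117
HQ - P1 - C6 - S6 - S5 - M5 - U3: 22+25+12+18+29+16 = 122
HQ - P1 - C6 - U3 - S6 - M5 - S5: 22+25+18+27+11+29 = 132
HQ - P1 - C6 - U3 - S6 - S5 - M5: 22+25+18+27+18+29 = 139
… (712 more)
HQ - C6 - U3 - M5 - S6 - P1 - S5: 3+18+16+11+13+14 = 75  ← best
The minimum is 75.
One shortest path: HQ → C6 → U3 → M5 → S6 → P1 → S5.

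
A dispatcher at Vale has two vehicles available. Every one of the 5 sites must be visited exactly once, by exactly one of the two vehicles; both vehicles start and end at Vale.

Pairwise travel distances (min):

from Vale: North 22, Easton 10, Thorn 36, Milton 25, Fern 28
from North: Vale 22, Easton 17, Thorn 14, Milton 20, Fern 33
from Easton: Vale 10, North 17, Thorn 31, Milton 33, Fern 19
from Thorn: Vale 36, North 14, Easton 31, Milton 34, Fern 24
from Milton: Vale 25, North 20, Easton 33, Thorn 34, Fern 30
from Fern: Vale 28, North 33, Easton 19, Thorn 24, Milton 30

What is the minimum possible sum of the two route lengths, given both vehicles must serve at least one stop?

Try each way of splitting the stops between the two vehicles (each non-empty) and, for each split, find the best tour for each vehicle:
  {North} + {Easton, Thorn, Milton, Fern}: 44 + 112 = 156
  {Easton} + {North, Thorn, Milton, Fern}: 20 + 111 = 131
  {North, Easton} + {Thorn, Milton, Fern}: 49 + 111 = 160
  {Thorn} + {North, Easton, Milton, Fern}: 72 + 101 = 173
  {North, Thorn} + {Easton, Milton, Fern}: 72 + 84 = 156
  {Easton, Thorn} + {North, Milton, Fern}: 77 + 100 = 177
  … (15 splits in total)
Best: vehicle 1 Vale → Easton → Vale = 20; vehicle 2 Vale → Milton → North → Thorn → Fern → Vale = 111; combined 131.

131 min — the smallest possible combined total.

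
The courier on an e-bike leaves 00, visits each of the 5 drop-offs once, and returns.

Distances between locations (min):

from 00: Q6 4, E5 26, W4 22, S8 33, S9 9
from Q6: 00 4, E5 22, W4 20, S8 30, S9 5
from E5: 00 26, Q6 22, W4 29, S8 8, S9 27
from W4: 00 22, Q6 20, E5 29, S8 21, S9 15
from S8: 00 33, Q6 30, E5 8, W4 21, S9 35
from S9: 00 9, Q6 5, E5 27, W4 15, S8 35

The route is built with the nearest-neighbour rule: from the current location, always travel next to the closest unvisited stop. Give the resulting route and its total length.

At 00 the remaining stops are Q6 4, S9 9, W4 22, E5 26, S8 33; go to Q6.
At Q6 the remaining stops are S9 5, W4 20, E5 22, S8 30; go to S9.
At S9 the remaining stops are W4 15, E5 27, S8 35; go to W4.
At W4 the remaining stops are S8 21, E5 29; go to S8.
At S8 the remaining stops are E5 8; go to E5.
Return E5→00: 26.
Total = 4 + 5 + 15 + 21 + 8 + 26 = 79.

79 min along 00 → Q6 → S9 → W4 → S8 → E5 → 00.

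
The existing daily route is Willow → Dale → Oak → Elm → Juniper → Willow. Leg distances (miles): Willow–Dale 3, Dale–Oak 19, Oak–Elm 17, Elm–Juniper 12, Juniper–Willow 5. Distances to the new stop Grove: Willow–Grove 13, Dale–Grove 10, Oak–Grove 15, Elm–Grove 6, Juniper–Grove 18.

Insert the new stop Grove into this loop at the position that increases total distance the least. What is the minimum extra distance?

Insertion cost between consecutive stops i–j is d(i,Grove) + d(Grove,j) − d(i,j):
  between Willow and Dale: 13 + 10 − 3 = 20
  between Dale and Oak: 10 + 15 − 19 = 6
  between Oak and Elm: 15 + 6 − 17 = 4
  between Elm and Juniper: 6 + 18 − 12 = 12
  between Juniper and Willow: 18 + 13 − 5 = 26
Cheapest insertion is between Oak and Elm, adding 4.
New total = 56 + 4 = 60.

Minimum extra distance: 4 miles, inserting Grove between Oak and Elm.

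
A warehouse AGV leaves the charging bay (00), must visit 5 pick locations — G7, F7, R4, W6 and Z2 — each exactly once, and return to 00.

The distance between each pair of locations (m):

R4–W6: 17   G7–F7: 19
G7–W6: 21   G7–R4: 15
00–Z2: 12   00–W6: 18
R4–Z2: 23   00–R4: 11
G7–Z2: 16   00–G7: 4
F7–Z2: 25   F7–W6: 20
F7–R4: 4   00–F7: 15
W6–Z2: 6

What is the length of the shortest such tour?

Shortest round trip = 61 m.

00→G7→F7→R4→W6→Z2→00: 4+19+4+17+6+12 = 62
00→G7→F7→R4→Z2→W6→00: 4+19+4+23+6+18 = 74
00→G7→F7→W6→R4→Z2→00: 4+19+20+17+23+12 = 95
00→G7→F7→W6→Z2→R4→00: 4+19+20+6+23+11 = 83
00→G7→F7→Z2→R4→W6→00: 4+19+25+23+17+18 = 106
00→G7→F7→Z2→W6→R4→00: 4+19+25+6+17+11 = 82
00→G7→R4→F7→W6→Z2→00: 4+15+4+20+6+12 = 61
00→G7→R4→F7→Z2→W6→00: 4+15+4+25+6+18 = 72
00→G7→R4→W6→F7→Z2→00: 4+15+17+20+25+12 = 93
00→G7→R4→W6→Z2→F7→00: 4+15+17+6+25+15 = 82
00→G7→R4→Z2→F7→W6→00: 4+15+23+25+20+18 = 105
00→G7→R4→Z2→W6→F7→00: 4+15+23+6+20+15 = 83
00→G7→W6→F7→R4→Z2→00: 4+21+20+4+23+12 = 84
00→G7→W6→F7→Z2→R4→00: 4+21+20+25+23+11 = 104
… (46 more)
The minimum is 61.
One optimal route: 00 → G7 → R4 → F7 → W6 → Z2 → 00 (or its reverse).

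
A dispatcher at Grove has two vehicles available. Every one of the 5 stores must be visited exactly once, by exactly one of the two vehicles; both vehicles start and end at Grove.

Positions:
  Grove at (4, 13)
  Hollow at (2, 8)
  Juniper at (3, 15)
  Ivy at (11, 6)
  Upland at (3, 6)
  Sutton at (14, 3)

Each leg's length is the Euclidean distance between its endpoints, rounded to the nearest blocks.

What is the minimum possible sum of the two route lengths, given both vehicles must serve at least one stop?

36 blocks — the smallest possible combined total.

Check every non-empty split of the stops between the two vehicles; for each half take its own optimal tour:
  {Hollow} + {Juniper, Ivy, Upland, Sutton}: 10 + 36 = 46
  {Juniper} + {Hollow, Ivy, Upland, Sutton}: 4 + 32 = 36
  {Hollow, Juniper} + {Ivy, Upland, Sutton}: 14 + 32 = 46
  {Ivy} + {Hollow, Juniper, Upland, Sutton}: 20 + 36 = 56
  {Hollow, Ivy} + {Juniper, Upland, Sutton}: 24 + 36 = 60
  {Juniper, Ivy} + {Hollow, Upland, Sutton}: 24 + 32 = 56
  … (15 splits in total)
Best: vehicle 1 Grove → Juniper → Grove = 4; vehicle 2 Grove → Hollow → Upland → Sutton → Ivy → Grove = 32; combined 36.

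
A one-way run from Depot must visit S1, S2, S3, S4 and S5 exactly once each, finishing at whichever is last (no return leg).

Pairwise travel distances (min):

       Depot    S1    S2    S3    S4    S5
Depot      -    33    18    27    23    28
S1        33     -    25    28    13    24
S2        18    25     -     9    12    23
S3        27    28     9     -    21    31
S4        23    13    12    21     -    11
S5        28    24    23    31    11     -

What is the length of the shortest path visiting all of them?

79 min — the minimum one-way total.

There are 5! = 120 possible orderings.
Depot - S1 - S2 - S3 - S4 - S5: 33+25+9+21+11 = 99
Depot - S1 - S2 - S3 - S5 - S4: 33+25+9+31+11 = 109
Depot - S1 - S2 - S4 - S3 - S5: 33+25+12+21+31 = 122
Depot - S1 - S2 - S4 - S5 - S3: 33+25+12+11+31 = 112
Depot - S1 - S2 - S5 - S3 - S4: 33+25+23+31+21 = 133
Depot - S1 - S2 - S5 - S4 - S3: 33+25+23+11+21 = 113
Depot - S1 - S3 - S2 - S4 - S5: 33+28+9+12+11 = 93
Depot - S1 - S3 - S2 - S5 - S4: 33+28+9+23+11 = 104
Depot - S1 - S3 - S4 - S2 - S5: 33+28+21+12+23 = 117
Depot - S1 - S3 - S4 - S5 - S2: 33+28+21+11+23 = 116
Depot - S1 - S3 - S5 - S2 - S4: 33+28+31+23+12 = 127
Depot - S1 - S3 - S5 - S4 - S2: 33+28+31+11+12 = 115
Depot - S1 - S4 - S2 - S3 - S5: 33+13+12+9+31 = 98
Depot - S1 - S4 - S2 - S5 - S3: 33+13+12+23+31 = 112
… (106 more)
Depot - S2 - S3 - S1 - S4 - S5: 18+9+28+13+11 = 79  ← best
The minimum is 79.
One shortest path: Depot → S2 → S3 → S1 → S4 → S5.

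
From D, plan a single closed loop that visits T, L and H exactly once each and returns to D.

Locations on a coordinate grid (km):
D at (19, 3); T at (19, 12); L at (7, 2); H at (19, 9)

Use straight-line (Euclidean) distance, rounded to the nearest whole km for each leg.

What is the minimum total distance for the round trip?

D → T → L → H → D: 9+16+14+6 = 45
D → T → H → L → D: 9+3+14+12 = 38
D → L → T → H → D: 12+16+3+6 = 37
The minimum is 37.
One optimal route: D → L → T → H → D (or its reverse).

Shortest round trip = 37 km.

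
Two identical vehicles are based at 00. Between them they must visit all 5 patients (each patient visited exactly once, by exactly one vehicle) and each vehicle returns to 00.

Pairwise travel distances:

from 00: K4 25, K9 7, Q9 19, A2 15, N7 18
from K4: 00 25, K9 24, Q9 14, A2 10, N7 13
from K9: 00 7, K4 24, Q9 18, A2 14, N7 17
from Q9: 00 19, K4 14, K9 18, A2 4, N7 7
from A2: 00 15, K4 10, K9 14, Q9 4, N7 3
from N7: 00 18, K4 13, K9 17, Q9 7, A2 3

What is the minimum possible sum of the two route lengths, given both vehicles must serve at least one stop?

78 — the smallest possible combined total.

Check every non-empty split of the stops between the two vehicles; for each half take its own optimal tour:
  {K4} + {K9, Q9, A2, N7}: 50 + 50 = 100
  {K9} + {K4, Q9, A2, N7}: 14 + 64 = 78
  {K4, K9} + {Q9, A2, N7}: 56 + 44 = 100
  {Q9} + {K4, K9, A2, N7}: 38 + 62 = 100
  {K4, Q9} + {K9, A2, N7}: 58 + 42 = 100
  {K9, Q9} + {K4, A2, N7}: 44 + 56 = 100
  … (15 splits in total)
Best: vehicle 1 00 → K9 → 00 = 14; vehicle 2 00 → K4 → Q9 → A2 → N7 → 00 = 64; combined 78.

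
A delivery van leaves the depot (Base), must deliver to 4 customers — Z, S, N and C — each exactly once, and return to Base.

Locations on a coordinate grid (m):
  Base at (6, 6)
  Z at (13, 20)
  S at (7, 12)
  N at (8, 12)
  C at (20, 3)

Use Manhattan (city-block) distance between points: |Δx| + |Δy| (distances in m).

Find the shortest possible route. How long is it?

With 4 stops there are 4!/2 = 12 distinct round trips (a route and its reverse cost the same).
Base - Z - S - N - C - Base: 21+14+1+21+17 = 74
Base - Z - S - C - N - Base: 21+14+22+21+8 = 86
Base - Z - N - S - C - Base: 21+13+1+22+17 = 74
Base - Z - N - C - S - Base: 21+13+21+22+7 = 84
Base - Z - C - S - N - Base: 21+24+22+1+8 = 76
Base - Z - C - N - S - Base: 21+24+21+1+7 = 74
Base - S - Z - N - C - Base: 7+14+13+21+17 = 72
Base - S - Z - C - N - Base: 7+14+24+21+8 = 74
Base - S - N - Z - C - Base: 7+1+13+24+17 = 62
Base - S - C - Z - N - Base: 7+22+24+13+8 = 74
Base - N - Z - S - C - Base: 8+13+14+22+17 = 74
Base - N - S - Z - C - Base: 8+1+14+24+17 = 64
The minimum is 62.
One optimal route: Base → S → N → Z → C → Base (or its reverse).

Shortest round trip = 62 m.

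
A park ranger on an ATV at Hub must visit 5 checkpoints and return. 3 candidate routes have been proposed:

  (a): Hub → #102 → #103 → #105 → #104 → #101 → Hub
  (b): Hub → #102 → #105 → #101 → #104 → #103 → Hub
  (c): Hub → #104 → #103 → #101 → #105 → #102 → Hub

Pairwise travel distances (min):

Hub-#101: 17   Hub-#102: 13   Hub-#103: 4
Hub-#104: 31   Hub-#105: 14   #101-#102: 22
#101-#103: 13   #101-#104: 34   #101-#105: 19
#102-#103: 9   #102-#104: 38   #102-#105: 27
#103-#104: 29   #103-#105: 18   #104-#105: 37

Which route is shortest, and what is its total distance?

126 min — (b) is the shortest.

(a): 13 + 9 + 18 + 37 + 34 + 17 = 128
(b): 13 + 27 + 19 + 34 + 29 + 4 = 126
(c): 31 + 29 + 13 + 19 + 27 + 13 = 132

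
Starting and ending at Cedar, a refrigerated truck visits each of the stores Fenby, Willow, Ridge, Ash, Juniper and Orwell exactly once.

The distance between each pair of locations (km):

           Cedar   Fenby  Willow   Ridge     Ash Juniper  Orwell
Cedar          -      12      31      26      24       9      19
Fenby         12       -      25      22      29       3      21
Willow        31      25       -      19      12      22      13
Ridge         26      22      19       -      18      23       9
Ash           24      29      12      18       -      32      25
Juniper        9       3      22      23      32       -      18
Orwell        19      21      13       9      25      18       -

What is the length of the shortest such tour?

Shortest round trip = 92 km.

There are 360 distinct closed tours to check (reversals are equivalent).
Cedar - Fenby - Willow - Ridge - Ash - Juniper - Orwell - Cedar: 12+25+19+18+32+18+19 = 143
Cedar - Fenby - Willow - Ridge - Ash - Orwell - Juniper - Cedar: 12+25+19+18+25+18+9 = 126
Cedar - Fenby - Willow - Ridge - Juniper - Ash - Orwell - Cedar: 12+25+19+23+32+25+19 = 155
Cedar - Fenby - Willow - Ridge - Juniper - Orwell - Ash - Cedar: 12+25+19+23+18+25+24 = 146
Cedar - Fenby - Willow - Ridge - Orwell - Ash - Juniper - Cedar: 12+25+19+9+25+32+9 = 131
Cedar - Fenby - Willow - Ridge - Orwell - Juniper - Ash - Cedar: 12+25+19+9+18+32+24 = 139
Cedar - Fenby - Willow - Ash - Ridge - Juniper - Orwell - Cedar: 12+25+12+18+23+18+19 = 127
Cedar - Fenby - Willow - Ash - Ridge - Orwell - Juniper - Cedar: 12+25+12+18+9+18+9 = 103
… (352 more)
Cedar - Ash - Willow - Orwell - Ridge - Fenby - Juniper - Cedar: 24+12+13+9+22+3+9 = 92  ← best
The minimum is 92.
One optimal route: Cedar → Ash → Willow → Orwell → Ridge → Fenby → Juniper → Cedar (or its reverse).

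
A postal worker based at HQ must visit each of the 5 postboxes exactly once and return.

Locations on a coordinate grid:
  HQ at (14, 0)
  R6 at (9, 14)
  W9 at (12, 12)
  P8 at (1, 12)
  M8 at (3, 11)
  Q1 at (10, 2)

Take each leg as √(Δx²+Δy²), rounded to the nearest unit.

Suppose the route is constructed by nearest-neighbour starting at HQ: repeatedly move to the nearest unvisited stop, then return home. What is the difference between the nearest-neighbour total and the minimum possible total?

From HQ: Q1=4, W9=12, R6=15, M8=16, P8=18 → choose Q1 (4).
From Q1: W9=10, M8=11, R6=12, P8=13 → choose W9 (10).
From W9: R6=4, M8=9, P8=11 → choose R6 (4).
From R6: M8=7, P8=8 → choose M8 (7).
From M8: P8=2 → choose P8 (2).
NN route HQ → Q1 → W9 → R6 → M8 → P8 → HQ costs 45.
Optimal: HQ → W9 → R6 → P8 → M8 → Q1 → HQ costs 41 (by enumerating all 60 distinct tours).
Excess = 45 − 41 = 4.

Excess over optimum: 4.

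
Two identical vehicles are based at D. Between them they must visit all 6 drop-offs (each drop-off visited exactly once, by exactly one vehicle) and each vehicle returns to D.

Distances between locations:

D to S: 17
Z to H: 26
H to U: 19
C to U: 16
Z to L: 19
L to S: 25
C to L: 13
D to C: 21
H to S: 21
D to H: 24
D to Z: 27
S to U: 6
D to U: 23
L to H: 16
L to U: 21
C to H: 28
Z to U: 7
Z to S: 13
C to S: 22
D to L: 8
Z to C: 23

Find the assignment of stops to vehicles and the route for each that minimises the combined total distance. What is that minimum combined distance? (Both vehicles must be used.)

Try each way of splitting the stops between the two vehicles (each non-empty) and, for each split, find the best tour for each vehicle:
  {Z} + {C, L, H, S, U}: 54 + 88 = 142
  {C} + {Z, L, H, S, U}: 42 + 80 = 122
  {Z, C} + {L, H, S, U}: 71 + 66 = 137
  {L} + {Z, C, H, S, U}: 16 + 102 = 118
  {Z, L} + {C, H, S, U}: 54 + 88 = 142
  {C, L} + {Z, H, S, U}: 42 + 80 = 122
  … (31 splits in total)
Best: vehicle 1 D → L → D = 16; vehicle 2 D → C → Z → U → S → H → D = 102; combined 118.

118 — the smallest possible combined total.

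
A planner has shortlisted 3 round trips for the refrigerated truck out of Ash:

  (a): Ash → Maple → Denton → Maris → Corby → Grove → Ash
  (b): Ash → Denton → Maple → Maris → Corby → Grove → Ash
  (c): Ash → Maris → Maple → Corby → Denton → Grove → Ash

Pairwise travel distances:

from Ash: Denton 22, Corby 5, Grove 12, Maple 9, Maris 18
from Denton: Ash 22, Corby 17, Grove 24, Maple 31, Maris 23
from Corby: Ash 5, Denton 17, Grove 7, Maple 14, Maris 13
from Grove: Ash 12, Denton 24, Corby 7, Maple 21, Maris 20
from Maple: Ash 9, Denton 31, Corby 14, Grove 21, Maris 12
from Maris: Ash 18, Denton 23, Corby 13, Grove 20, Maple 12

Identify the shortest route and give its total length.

(a): 9 + 31 + 23 + 13 + 7 + 12 = 95
(b): 22 + 31 + 12 + 13 + 7 + 12 = 97
(c): 18 + 12 + 14 + 17 + 24 + 12 = 97

Shortest is (a), total 95.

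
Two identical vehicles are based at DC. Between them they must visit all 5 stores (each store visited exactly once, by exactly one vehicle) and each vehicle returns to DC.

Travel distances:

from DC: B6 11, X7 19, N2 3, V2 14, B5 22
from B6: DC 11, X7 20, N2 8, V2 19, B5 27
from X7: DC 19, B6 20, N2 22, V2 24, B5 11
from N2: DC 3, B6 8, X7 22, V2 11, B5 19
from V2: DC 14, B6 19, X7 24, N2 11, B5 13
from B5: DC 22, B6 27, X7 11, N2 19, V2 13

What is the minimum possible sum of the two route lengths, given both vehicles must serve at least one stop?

Check every non-empty split of the stops between the two vehicles; for each half take its own optimal tour:
  {B6} + {X7, N2, V2, B5}: 22 + 57 = 79
  {X7} + {B6, N2, V2, B5}: 38 + 65 = 103
  {B6, X7} + {N2, V2, B5}: 50 + 49 = 99
  {N2} + {B6, X7, V2, B5}: 6 + 69 = 75
  {B6, N2} + {X7, V2, B5}: 22 + 57 = 79
  {X7, N2} + {B6, V2, B5}: 44 + 65 = 109
  … (15 splits in total)
Best: vehicle 1 DC → N2 → DC = 6; vehicle 2 DC → B6 → X7 → B5 → V2 → DC = 69; combined 75.

Minimum combined distance: 75.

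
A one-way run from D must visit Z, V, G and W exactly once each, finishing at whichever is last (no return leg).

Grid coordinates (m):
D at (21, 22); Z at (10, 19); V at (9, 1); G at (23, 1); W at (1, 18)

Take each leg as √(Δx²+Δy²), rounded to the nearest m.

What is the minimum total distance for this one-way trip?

Shortest open route: 53 m.

There are 4! = 24 possible orderings.
D - Z - V - G - W: 11+18+14+28 = 71
D - Z - V - W - G: 11+18+19+28 = 76
D - Z - G - V - W: 11+22+14+19 = 66
D - Z - G - W - V: 11+22+28+19 = 80
D - Z - W - V - G: 11+9+19+14 = 53
D - Z - W - G - V: 11+9+28+14 = 62
D - V - Z - G - W: 24+18+22+28 = 92
D - V - Z - W - G: 24+18+9+28 = 79
D - V - G - Z - W: 24+14+22+9 = 69
D - V - G - W - Z: 24+14+28+9 = 75
D - V - W - Z - G: 24+19+9+22 = 74
D - V - W - G - Z: 24+19+28+22 = 93
D - G - Z - V - W: 21+22+18+19 = 80
D - G - Z - W - V: 21+22+9+19 = 71
… (10 more)
The minimum is 53.
One shortest path: D → Z → W → V → G.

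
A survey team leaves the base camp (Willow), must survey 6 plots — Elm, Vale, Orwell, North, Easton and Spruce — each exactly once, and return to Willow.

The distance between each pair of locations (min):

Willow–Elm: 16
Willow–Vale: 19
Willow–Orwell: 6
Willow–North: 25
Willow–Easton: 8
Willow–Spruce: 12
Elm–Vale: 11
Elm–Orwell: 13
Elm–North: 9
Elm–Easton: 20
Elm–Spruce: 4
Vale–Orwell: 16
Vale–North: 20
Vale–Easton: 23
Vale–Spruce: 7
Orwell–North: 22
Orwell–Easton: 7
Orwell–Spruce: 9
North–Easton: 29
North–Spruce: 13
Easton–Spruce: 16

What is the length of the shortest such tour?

Shortest round trip = 76 min.

Willow - Elm - Vale - Orwell - North - Easton - Spruce - Willow: 16+11+16+22+29+16+12 = 122
Willow - Elm - Vale - Orwell - North - Spruce - Easton - Willow: 16+11+16+22+13+16+8 = 102
Willow - Elm - Vale - Orwell - Easton - North - Spruce - Willow: 16+11+16+7+29+13+12 = 104
Willow - Elm - Vale - Orwell - Easton - Spruce - North - Willow: 16+11+16+7+16+13+25 = 104
Willow - Elm - Vale - Orwell - Spruce - North - Easton - Willow: 16+11+16+9+13+29+8 = 102
Willow - Elm - Vale - Orwell - Spruce - Easton - North - Willow: 16+11+16+9+16+29+25 = 122
Willow - Elm - Vale - North - Orwell - Easton - Spruce - Willow: 16+11+20+22+7+16+12 = 104
Willow - Elm - Vale - North - Orwell - Spruce - Easton - Willow: 16+11+20+22+9+16+8 = 102
… (352 more)
Willow - Elm - North - Vale - Spruce - Orwell - Easton - Willow: 16+9+20+7+9+7+8 = 76  ← best
The minimum is 76.
One optimal route: Willow → Elm → North → Vale → Spruce → Orwell → Easton → Willow (or its reverse).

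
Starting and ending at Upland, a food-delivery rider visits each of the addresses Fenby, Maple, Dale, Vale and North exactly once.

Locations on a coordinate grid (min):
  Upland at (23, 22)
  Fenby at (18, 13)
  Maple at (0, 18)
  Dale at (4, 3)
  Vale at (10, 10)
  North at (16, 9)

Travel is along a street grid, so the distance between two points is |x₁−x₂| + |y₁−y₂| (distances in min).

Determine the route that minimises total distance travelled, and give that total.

With 5 stops there are 5!/2 = 60 distinct round trips (a route and its reverse cost the same).
Upland-Fenby-Maple-Dale-Vale-North-Upland: 14+23+19+13+7+20 = 96
Upland-Fenby-Maple-Dale-North-Vale-Upland: 14+23+19+18+7+25 = 106
Upland-Fenby-Maple-Vale-Dale-North-Upland: 14+23+18+13+18+20 = 106
Upland-Fenby-Maple-Vale-North-Dale-Upland: 14+23+18+7+18+38 = 118
Upland-Fenby-Maple-North-Dale-Vale-Upland: 14+23+25+18+13+25 = 118
Upland-Fenby-Maple-North-Vale-Dale-Upland: 14+23+25+7+13+38 = 120
Upland-Fenby-Dale-Maple-Vale-North-Upland: 14+24+19+18+7+20 = 102
Upland-Fenby-Dale-Maple-North-Vale-Upland: 14+24+19+25+7+25 = 114
Upland-Fenby-Dale-Vale-Maple-North-Upland: 14+24+13+18+25+20 = 114
Upland-Fenby-Dale-Vale-North-Maple-Upland: 14+24+13+7+25+27 = 110
Upland-Fenby-Dale-North-Maple-Vale-Upland: 14+24+18+25+18+25 = 124
Upland-Fenby-Dale-North-Vale-Maple-Upland: 14+24+18+7+18+27 = 108
Upland-Fenby-Vale-Maple-Dale-North-Upland: 14+11+18+19+18+20 = 100
Upland-Fenby-Vale-Maple-North-Dale-Upland: 14+11+18+25+18+38 = 124
… (46 more)
Upland-Fenby-North-Vale-Dale-Maple-Upland: 14+6+7+13+19+27 = 86  ← best
The minimum is 86.
One optimal route: Upland → Fenby → North → Vale → Dale → Maple → Upland (or its reverse).

Shortest round trip = 86 min.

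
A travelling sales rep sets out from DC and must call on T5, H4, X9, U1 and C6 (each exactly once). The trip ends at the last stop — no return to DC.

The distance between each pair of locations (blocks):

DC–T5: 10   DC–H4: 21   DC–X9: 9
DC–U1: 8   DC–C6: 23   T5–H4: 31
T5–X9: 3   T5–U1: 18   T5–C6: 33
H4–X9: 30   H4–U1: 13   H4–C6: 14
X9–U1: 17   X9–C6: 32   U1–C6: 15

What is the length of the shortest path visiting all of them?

Shortest open route: 57 blocks.

There are 5! = 120 possible orderings.
DC → T5 → H4 → X9 → U1 → C6: 10+31+30+17+15 = 103
DC → T5 → H4 → X9 → C6 → U1: 10+31+30+32+15 = 118
DC → T5 → H4 → U1 → X9 → C6: 10+31+13+17+32 = 103
DC → T5 → H4 → U1 → C6 → X9: 10+31+13+15+32 = 101
DC → T5 → H4 → C6 → X9 → U1: 10+31+14+32+17 = 104
DC → T5 → H4 → C6 → U1 → X9: 10+31+14+15+17 = 87
DC → T5 → X9 → H4 → U1 → C6: 10+3+30+13+15 = 71
DC → T5 → X9 → H4 → C6 → U1: 10+3+30+14+15 = 72
DC → T5 → X9 → U1 → H4 → C6: 10+3+17+13+14 = 57
DC → T5 → X9 → U1 → C6 → H4: 10+3+17+15+14 = 59
DC → T5 → X9 → C6 → H4 → U1: 10+3+32+14+13 = 72
DC → T5 → X9 → C6 → U1 → H4: 10+3+32+15+13 = 73
DC → T5 → U1 → H4 → X9 → C6: 10+18+13+30+32 = 103
DC → T5 → U1 → H4 → C6 → X9: 10+18+13+14+32 = 87
… (106 more)
The minimum is 57.
One shortest path: DC → T5 → X9 → U1 → H4 → C6.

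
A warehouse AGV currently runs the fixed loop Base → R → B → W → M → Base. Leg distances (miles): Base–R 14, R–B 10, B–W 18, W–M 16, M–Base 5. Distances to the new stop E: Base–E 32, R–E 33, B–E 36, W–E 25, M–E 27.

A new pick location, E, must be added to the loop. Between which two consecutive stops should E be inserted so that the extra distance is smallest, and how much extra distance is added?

Minimum extra distance: 36 miles, inserting E between W and M.

Insertion cost between consecutive stops i–j is d(i,E) + d(E,j) − d(i,j):
  between Base and R: 32 + 33 − 14 = 51
  between R and B: 33 + 36 − 10 = 59
  between B and W: 36 + 25 − 18 = 43
  between W and M: 25 + 27 − 16 = 36
  between M and Base: 27 + 32 − 5 = 54
Cheapest insertion is between W and M, adding 36.
New total = 63 + 36 = 99.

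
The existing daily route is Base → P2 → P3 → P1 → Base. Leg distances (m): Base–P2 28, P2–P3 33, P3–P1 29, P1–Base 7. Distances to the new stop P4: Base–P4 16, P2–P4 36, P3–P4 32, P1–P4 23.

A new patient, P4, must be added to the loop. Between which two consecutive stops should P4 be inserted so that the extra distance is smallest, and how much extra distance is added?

Adding 24 m by placing P4 on the Base–P2 leg.

Insertion cost between consecutive stops i–j is d(i,P4) + d(P4,j) − d(i,j):
  between Base and P2: 16 + 36 − 28 = 24
  between P2 and P3: 36 + 32 − 33 = 35
  between P3 and P1: 32 + 23 − 29 = 26
  between P1 and Base: 23 + 16 − 7 = 32
Cheapest insertion is between Base and P2, adding 24.
New total = 97 + 24 = 121.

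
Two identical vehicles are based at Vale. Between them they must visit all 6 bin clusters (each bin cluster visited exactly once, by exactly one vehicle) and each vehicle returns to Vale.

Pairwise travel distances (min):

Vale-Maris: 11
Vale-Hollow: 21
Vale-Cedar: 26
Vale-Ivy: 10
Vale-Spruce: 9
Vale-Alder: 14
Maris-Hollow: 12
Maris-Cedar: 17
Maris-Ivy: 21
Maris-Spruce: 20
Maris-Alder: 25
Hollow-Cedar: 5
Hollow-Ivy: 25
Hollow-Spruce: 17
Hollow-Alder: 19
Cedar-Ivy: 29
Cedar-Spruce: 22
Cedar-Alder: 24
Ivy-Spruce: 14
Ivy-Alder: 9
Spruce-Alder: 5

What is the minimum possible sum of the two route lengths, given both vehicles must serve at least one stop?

Check every non-empty split of the stops between the two vehicles; for each half take its own optimal tour:
  {Maris} + {Hollow, Cedar, Ivy, Spruce, Alder}: 22 + 72 = 94
  {Hollow} + {Maris, Cedar, Ivy, Spruce, Alder}: 42 + 74 = 116
  {Maris, Hollow} + {Cedar, Ivy, Spruce, Alder}: 44 + 72 = 116
  {Cedar} + {Maris, Hollow, Ivy, Spruce, Alder}: 52 + 64 = 116
  {Maris, Cedar} + {Hollow, Ivy, Spruce, Alder}: 54 + 62 = 116
  {Hollow, Cedar} + {Maris, Ivy, Spruce, Alder}: 52 + 55 = 107
  … (31 splits in total)
  {Ivy} + {Maris, Hollow, Cedar, Spruce, Alder}: 20 + 66 = 86  ← best
Best: vehicle 1 Vale → Ivy → Vale = 20; vehicle 2 Vale → Maris → Hollow → Cedar → Alder → Spruce → Vale = 66; combined 86.

Minimum combined distance: 86 min.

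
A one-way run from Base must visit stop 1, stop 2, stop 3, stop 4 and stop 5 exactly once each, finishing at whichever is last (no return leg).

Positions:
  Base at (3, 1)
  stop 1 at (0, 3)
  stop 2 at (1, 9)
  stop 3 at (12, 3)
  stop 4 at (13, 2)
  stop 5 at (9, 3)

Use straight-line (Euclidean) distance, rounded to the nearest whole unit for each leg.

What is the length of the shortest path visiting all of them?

24 — the minimum one-way total.

There are 5! = 120 possible orderings.
Base - stop 1 - stop 2 - stop 3 - stop 4 - stop 5: 4+6+13+1+4 = 28
Base - stop 1 - stop 2 - stop 3 - stop 5 - stop 4: 4+6+13+3+4 = 30
Base - stop 1 - stop 2 - stop 4 - stop 3 - stop 5: 4+6+14+1+3 = 28
Base - stop 1 - stop 2 - stop 4 - stop 5 - stop 3: 4+6+14+4+3 = 31
Base - stop 1 - stop 2 - stop 5 - stop 3 - stop 4: 4+6+10+3+1 = 24
Base - stop 1 - stop 2 - stop 5 - stop 4 - stop 3: 4+6+10+4+1 = 25
Base - stop 1 - stop 3 - stop 2 - stop 4 - stop 5: 4+12+13+14+4 = 47
Base - stop 1 - stop 3 - stop 2 - stop 5 - stop 4: 4+12+13+10+4 = 43
Base - stop 1 - stop 3 - stop 4 - stop 2 - stop 5: 4+12+1+14+10 = 41
Base - stop 1 - stop 3 - stop 4 - stop 5 - stop 2: 4+12+1+4+10 = 31
Base - stop 1 - stop 3 - stop 5 - stop 2 - stop 4: 4+12+3+10+14 = 43
Base - stop 1 - stop 3 - stop 5 - stop 4 - stop 2: 4+12+3+4+14 = 37
Base - stop 1 - stop 4 - stop 2 - stop 3 - stop 5: 4+13+14+13+3 = 47
Base - stop 1 - stop 4 - stop 2 - stop 5 - stop 3: 4+13+14+10+3 = 44
… (106 more)
The minimum is 24.
One shortest path: Base → stop 1 → stop 2 → stop 5 → stop 3 → stop 4.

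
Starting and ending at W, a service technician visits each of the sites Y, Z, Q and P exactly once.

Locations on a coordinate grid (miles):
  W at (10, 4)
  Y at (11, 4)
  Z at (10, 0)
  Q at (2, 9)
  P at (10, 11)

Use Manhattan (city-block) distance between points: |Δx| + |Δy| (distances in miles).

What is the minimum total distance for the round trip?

Shortest round trip = 40 miles.

W → Y → Z → Q → P → W: 1+5+17+10+7 = 40
W → Y → Z → P → Q → W: 1+5+11+10+13 = 40
W → Y → Q → Z → P → W: 1+14+17+11+7 = 50
W → Y → Q → P → Z → W: 1+14+10+11+4 = 40
W → Y → P → Z → Q → W: 1+8+11+17+13 = 50
W → Y → P → Q → Z → W: 1+8+10+17+4 = 40
W → Z → Y → Q → P → W: 4+5+14+10+7 = 40
W → Z → Y → P → Q → W: 4+5+8+10+13 = 40
W → Z → Q → Y → P → W: 4+17+14+8+7 = 50
W → Z → P → Y → Q → W: 4+11+8+14+13 = 50
W → Q → Y → Z → P → W: 13+14+5+11+7 = 50
W → Q → Z → Y → P → W: 13+17+5+8+7 = 50
The minimum is 40.
One optimal route: W → Y → Z → Q → P → W (or its reverse).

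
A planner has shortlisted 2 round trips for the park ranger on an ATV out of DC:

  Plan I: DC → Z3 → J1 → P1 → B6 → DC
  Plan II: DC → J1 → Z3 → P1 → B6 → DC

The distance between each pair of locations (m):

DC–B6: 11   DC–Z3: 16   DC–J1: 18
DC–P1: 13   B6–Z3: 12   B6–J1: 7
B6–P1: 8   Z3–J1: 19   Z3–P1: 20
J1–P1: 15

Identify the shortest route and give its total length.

Shortest is Plan I, total 69 m.

Plan I: 16 + 19 + 15 + 8 + 11 = 69
Plan II: 18 + 19 + 20 + 8 + 11 = 76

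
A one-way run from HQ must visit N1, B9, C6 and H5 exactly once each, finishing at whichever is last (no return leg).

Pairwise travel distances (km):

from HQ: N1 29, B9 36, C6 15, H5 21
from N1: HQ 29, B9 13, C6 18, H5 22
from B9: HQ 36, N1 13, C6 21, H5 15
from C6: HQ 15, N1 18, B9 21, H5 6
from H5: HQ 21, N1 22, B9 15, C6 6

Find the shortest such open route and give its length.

Shortest open route: 49 km.

There are 4! = 24 possible orderings.
HQ - N1 - B9 - C6 - H5: 29+13+21+6 = 69
HQ - N1 - B9 - H5 - C6: 29+13+15+6 = 63
HQ - N1 - C6 - B9 - H5: 29+18+21+15 = 83
HQ - N1 - C6 - H5 - B9: 29+18+6+15 = 68
HQ - N1 - H5 - B9 - C6: 29+22+15+21 = 87
HQ - N1 - H5 - C6 - B9: 29+22+6+21 = 78
HQ - B9 - N1 - C6 - H5: 36+13+18+6 = 73
HQ - B9 - N1 - H5 - C6: 36+13+22+6 = 77
HQ - B9 - C6 - N1 - H5: 36+21+18+22 = 97
HQ - B9 - C6 - H5 - N1: 36+21+6+22 = 85
HQ - B9 - H5 - N1 - C6: 36+15+22+18 = 91
HQ - B9 - H5 - C6 - N1: 36+15+6+18 = 75
HQ - C6 - N1 - B9 - H5: 15+18+13+15 = 61
HQ - C6 - N1 - H5 - B9: 15+18+22+15 = 70
… (10 more)
HQ - C6 - H5 - B9 - N1: 15+6+15+13 = 49  ← best
The minimum is 49.
One shortest path: HQ → C6 → H5 → B9 → N1.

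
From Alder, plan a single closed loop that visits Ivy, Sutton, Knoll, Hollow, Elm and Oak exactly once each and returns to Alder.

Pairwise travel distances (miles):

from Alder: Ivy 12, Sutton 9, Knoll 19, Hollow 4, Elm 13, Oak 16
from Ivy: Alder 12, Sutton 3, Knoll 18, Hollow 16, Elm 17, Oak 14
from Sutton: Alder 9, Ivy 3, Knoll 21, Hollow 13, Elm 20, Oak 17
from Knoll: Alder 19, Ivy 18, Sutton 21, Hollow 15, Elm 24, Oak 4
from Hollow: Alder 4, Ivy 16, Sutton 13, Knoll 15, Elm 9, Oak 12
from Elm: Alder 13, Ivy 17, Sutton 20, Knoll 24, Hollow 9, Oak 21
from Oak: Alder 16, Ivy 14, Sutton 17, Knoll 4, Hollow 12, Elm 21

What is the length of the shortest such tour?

With 6 stops there are 6!/2 = 360 distinct round trips (a route and its reverse cost the same).
Alder → Ivy → Sutton → Knoll → Hollow → Elm → Oak → Alder: 12+3+21+15+9+21+16 = 97
Alder → Ivy → Sutton → Knoll → Hollow → Oak → Elm → Alder: 12+3+21+15+12+21+13 = 97
Alder → Ivy → Sutton → Knoll → Elm → Hollow → Oak → Alder: 12+3+21+24+9+12+16 = 97
Alder → Ivy → Sutton → Knoll → Elm → Oak → Hollow → Alder: 12+3+21+24+21+12+4 = 97
Alder → Ivy → Sutton → Knoll → Oak → Hollow → Elm → Alder: 12+3+21+4+12+9+13 = 74
Alder → Ivy → Sutton → Knoll → Oak → Elm → Hollow → Alder: 12+3+21+4+21+9+4 = 74
Alder → Ivy → Sutton → Hollow → Knoll → Elm → Oak → Alder: 12+3+13+15+24+21+16 = 104
Alder → Ivy → Sutton → Hollow → Knoll → Oak → Elm → Alder: 12+3+13+15+4+21+13 = 81
… (352 more)
Alder → Sutton → Ivy → Oak → Knoll → Hollow → Elm → Alder: 9+3+14+4+15+9+13 = 67  ← best
The minimum is 67.
One optimal route: Alder → Sutton → Ivy → Oak → Knoll → Hollow → Elm → Alder (or its reverse).

Minimum total distance: 67 miles.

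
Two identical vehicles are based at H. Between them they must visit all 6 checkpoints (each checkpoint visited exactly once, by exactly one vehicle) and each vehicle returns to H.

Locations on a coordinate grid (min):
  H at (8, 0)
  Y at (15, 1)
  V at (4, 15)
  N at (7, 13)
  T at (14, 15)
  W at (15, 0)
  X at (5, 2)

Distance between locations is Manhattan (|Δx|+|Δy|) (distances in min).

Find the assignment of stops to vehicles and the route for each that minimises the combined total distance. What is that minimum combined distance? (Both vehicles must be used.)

Minimum combined distance: 62 min.

Try each way of splitting the stops between the two vehicles (each non-empty) and, for each split, find the best tour for each vehicle:
  {Y} + {V, N, T, W, X}: 16 + 56 = 72
  {V} + {Y, N, T, W, X}: 38 + 50 = 88
  {Y, V} + {N, T, W, X}: 52 + 50 = 102
  {N} + {Y, V, T, W, X}: 28 + 52 = 80
  {Y, N} + {V, T, W, X}: 42 + 52 = 94
  {V, N} + {Y, T, W, X}: 38 + 50 = 88
  … (31 splits in total)
  {Y, V, N, T, W} + {X}: 52 + 10 = 62  ← best
Best: vehicle 1 H → N → V → T → Y → W → H = 52; vehicle 2 H → X → H = 10; combined 62.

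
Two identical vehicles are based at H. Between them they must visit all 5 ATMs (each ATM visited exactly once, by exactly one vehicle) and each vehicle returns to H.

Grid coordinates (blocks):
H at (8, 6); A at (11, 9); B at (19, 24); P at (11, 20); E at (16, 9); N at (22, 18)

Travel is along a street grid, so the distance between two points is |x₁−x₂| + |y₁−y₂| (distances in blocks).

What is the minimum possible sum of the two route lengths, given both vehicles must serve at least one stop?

76 blocks — the smallest possible combined total.

Check every non-empty split of the stops between the two vehicles; for each half take its own optimal tour:
  {A} + {B, P, E, N}: 12 + 64 = 76
  {B} + {A, P, E, N}: 58 + 56 = 114
  {A, B} + {P, E, N}: 58 + 56 = 114
  {P} + {A, B, E, N}: 34 + 64 = 98
  {A, P} + {B, E, N}: 34 + 64 = 98
  {B, P} + {A, E, N}: 58 + 52 = 110
  … (15 splits in total)
Best: vehicle 1 H → A → H = 12; vehicle 2 H → P → B → N → E → H = 64; combined 76.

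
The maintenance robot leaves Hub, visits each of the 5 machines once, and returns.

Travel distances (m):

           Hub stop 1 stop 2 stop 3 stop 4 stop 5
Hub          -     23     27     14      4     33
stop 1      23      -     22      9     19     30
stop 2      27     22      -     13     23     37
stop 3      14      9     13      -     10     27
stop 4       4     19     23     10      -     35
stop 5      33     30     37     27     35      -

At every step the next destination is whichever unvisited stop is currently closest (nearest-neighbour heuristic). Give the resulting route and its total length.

Total distance 115 m via the nearest-neighbour route Hub → stop 4 → stop 3 → stop 1 → stop 2 → stop 5 → Hub.

From Hub: distances to unvisited — stop 4=4, stop 3=14, stop 1=23, stop 2=27, stop 5=33. Nearest is stop 4 (4).
From stop 4: distances to unvisited — stop 3=10, stop 1=19, stop 2=23, stop 5=35. Nearest is stop 3 (10).
From stop 3: distances to unvisited — stop 1=9, stop 2=13, stop 5=27. Nearest is stop 1 (9).
From stop 1: distances to unvisited — stop 2=22, stop 5=30. Nearest is stop 2 (22).
From stop 2: distances to unvisited — stop 5=37. Nearest is stop 5 (37).
Return stop 5→Hub: 33.
Total = 4 + 10 + 9 + 22 + 37 + 33 = 115.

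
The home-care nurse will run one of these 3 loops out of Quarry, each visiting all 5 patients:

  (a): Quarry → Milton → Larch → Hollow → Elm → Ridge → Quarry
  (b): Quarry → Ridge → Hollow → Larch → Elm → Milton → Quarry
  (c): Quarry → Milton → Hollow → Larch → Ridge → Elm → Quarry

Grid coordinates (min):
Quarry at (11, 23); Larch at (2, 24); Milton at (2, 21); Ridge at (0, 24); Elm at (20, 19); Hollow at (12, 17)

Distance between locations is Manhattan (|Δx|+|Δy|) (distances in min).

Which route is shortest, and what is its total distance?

(a): 11 + 3 + 17 + 10 + 25 + 12 = 78
(b): 12 + 19 + 17 + 23 + 20 + 11 = 102
(c): 11 + 14 + 17 + 2 + 25 + 13 = 82

78 min — (a) is the shortest.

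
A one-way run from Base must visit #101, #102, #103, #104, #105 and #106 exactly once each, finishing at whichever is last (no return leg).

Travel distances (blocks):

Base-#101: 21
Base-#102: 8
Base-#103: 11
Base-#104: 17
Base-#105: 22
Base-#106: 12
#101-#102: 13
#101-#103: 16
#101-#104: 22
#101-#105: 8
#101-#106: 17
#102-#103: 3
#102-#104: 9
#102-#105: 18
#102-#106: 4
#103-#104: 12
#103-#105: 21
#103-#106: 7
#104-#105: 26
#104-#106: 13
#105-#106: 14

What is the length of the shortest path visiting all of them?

Minimum one-way distance = 58 blocks.

There are 6! = 720 possible orderings.
Base→#101→#102→#103→#104→#105→#106: 21+13+3+12+26+14 = 89
Base→#101→#102→#103→#104→#106→#105: 21+13+3+12+13+14 = 76
Base→#101→#102→#103→#105→#104→#106: 21+13+3+21+26+13 = 97
Base→#101→#102→#103→#105→#106→#104: 21+13+3+21+14+13 = 85
Base→#101→#102→#103→#106→#104→#105: 21+13+3+7+13+26 = 83
Base→#101→#102→#103→#106→#105→#104: 21+13+3+7+14+26 = 84
Base→#101→#102→#104→#103→#105→#106: 21+13+9+12+21+14 = 90
Base→#101→#102→#104→#103→#106→#105: 21+13+9+12+7+14 = 76
… (712 more)
Base→#102→#103→#104→#106→#105→#101: 8+3+12+13+14+8 = 58  ← best
The minimum is 58.
One shortest path: Base → #102 → #103 → #104 → #106 → #105 → #101.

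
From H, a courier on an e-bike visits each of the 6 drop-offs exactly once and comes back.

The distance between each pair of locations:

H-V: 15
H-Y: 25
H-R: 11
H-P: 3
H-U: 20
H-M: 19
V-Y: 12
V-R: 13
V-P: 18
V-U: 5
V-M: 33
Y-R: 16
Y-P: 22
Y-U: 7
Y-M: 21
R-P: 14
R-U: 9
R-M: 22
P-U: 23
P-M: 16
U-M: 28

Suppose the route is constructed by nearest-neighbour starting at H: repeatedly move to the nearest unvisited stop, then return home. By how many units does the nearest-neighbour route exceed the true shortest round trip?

The nearest-neighbour route is 7 longer than optimal.

H: P=3, R=11, V=15, M=19, U=20, Y=25 ⇒ P
P: R=14, M=16, V=18, Y=22, U=23 ⇒ R
R: U=9, V=13, Y=16, M=22 ⇒ U
U: V=5, Y=7, M=28 ⇒ V
V: Y=12, M=33 ⇒ Y
Y: M=21 ⇒ M
NN route H → P → R → U → V → Y → M → H costs 83.
Optimal: H → R → V → U → Y → M → P → H costs 76 (by enumerating all 360 distinct tours).
Excess = 83 − 76 = 7.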